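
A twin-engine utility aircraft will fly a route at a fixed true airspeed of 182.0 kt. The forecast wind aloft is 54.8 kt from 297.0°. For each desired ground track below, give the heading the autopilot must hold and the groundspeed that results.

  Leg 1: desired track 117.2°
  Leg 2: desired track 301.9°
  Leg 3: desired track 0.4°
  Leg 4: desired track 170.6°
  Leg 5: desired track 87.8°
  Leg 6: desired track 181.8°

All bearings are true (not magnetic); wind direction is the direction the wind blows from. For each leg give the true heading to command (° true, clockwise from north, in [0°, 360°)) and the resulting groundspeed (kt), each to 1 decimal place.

Leg 1: desired track 117.2°; wind correction +0.1° → command heading 117.3°, groundspeed 236.8 kt
Leg 2: desired track 301.9°; wind correction -1.5° → command heading 300.4°, groundspeed 127.3 kt
Leg 3: desired track 0.4°; wind correction -15.6° → command heading 344.8°, groundspeed 150.7 kt
Leg 4: desired track 170.6°; wind correction +14.0° → command heading 184.6°, groundspeed 209.1 kt
Leg 5: desired track 87.8°; wind correction -8.4° → command heading 79.4°, groundspeed 227.9 kt
Leg 6: desired track 181.8°; wind correction +15.8° → command heading 197.6°, groundspeed 198.4 kt

Leg 1: heading=117.3°, groundspeed=236.8 kt
Leg 2: heading=300.4°, groundspeed=127.3 kt
Leg 3: heading=344.8°, groundspeed=150.7 kt
Leg 4: heading=184.6°, groundspeed=209.1 kt
Leg 5: heading=79.4°, groundspeed=227.9 kt
Leg 6: heading=197.6°, groundspeed=198.4 kt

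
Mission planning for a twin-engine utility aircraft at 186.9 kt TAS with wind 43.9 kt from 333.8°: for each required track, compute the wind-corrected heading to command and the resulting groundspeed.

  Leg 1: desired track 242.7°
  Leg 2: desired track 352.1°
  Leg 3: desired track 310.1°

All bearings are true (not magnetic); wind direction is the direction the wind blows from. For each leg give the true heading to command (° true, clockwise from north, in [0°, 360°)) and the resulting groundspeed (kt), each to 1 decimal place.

Leg 1: desired track 242.7°; wind correction +13.6° → command heading 256.3°, groundspeed 182.5 kt
Leg 2: desired track 352.1°; wind correction -4.2° → command heading 347.9°, groundspeed 144.7 kt
Leg 3: desired track 310.1°; wind correction +5.4° → command heading 315.5°, groundspeed 145.9 kt

Leg 1: heading=256.3°, groundspeed=182.5 kt
Leg 2: heading=347.9°, groundspeed=144.7 kt
Leg 3: heading=315.5°, groundspeed=145.9 kt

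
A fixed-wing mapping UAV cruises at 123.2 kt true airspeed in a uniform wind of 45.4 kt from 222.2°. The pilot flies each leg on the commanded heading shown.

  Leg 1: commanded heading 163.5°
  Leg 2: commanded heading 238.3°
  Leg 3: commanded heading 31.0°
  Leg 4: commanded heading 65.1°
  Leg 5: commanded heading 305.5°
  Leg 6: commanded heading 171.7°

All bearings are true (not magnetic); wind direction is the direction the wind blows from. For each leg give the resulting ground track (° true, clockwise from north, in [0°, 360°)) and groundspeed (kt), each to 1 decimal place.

Leg 1: track=142.2°, groundspeed=106.9 kt
Leg 2: track=247.3°, groundspeed=80.6 kt
Leg 3: track=34.0°, groundspeed=168.0 kt
Leg 4: track=59.0°, groundspeed=166.0 kt
Leg 5: track=326.4°, groundspeed=126.2 kt
Leg 6: track=151.3°, groundspeed=100.6 kt

Leg 1: heading 163.5°; drift -21.3° → track 142.2°, groundspeed 106.9 kt
Leg 2: heading 238.3°; drift +9.0° → track 247.3°, groundspeed 80.6 kt
Leg 3: heading 31.0°; drift +3.0° → track 34.0°, groundspeed 168.0 kt
Leg 4: heading 65.1°; drift -6.1° → track 59.0°, groundspeed 166.0 kt
Leg 5: heading 305.5°; drift +20.9° → track 326.4°, groundspeed 126.2 kt
Leg 6: heading 171.7°; drift -20.4° → track 151.3°, groundspeed 100.6 kt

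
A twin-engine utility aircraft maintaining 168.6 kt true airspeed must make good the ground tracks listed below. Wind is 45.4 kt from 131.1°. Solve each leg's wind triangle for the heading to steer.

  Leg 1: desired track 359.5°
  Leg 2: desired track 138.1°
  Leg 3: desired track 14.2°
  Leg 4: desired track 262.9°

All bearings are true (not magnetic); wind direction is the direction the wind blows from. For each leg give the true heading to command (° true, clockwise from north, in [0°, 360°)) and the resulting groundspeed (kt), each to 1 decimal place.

Leg 1: desired track 359.5°; wind correction +11.6° → command heading 11.1°, groundspeed 195.3 kt
Leg 2: desired track 138.1°; wind correction -1.9° → command heading 136.2°, groundspeed 123.4 kt
Leg 3: desired track 14.2°; wind correction +13.9° → command heading 28.1°, groundspeed 184.2 kt
Leg 4: desired track 262.9°; wind correction -11.6° → command heading 251.3°, groundspeed 195.4 kt

Leg 1: heading=11.1°, groundspeed=195.3 kt
Leg 2: heading=136.2°, groundspeed=123.4 kt
Leg 3: heading=28.1°, groundspeed=184.2 kt
Leg 4: heading=251.3°, groundspeed=195.4 kt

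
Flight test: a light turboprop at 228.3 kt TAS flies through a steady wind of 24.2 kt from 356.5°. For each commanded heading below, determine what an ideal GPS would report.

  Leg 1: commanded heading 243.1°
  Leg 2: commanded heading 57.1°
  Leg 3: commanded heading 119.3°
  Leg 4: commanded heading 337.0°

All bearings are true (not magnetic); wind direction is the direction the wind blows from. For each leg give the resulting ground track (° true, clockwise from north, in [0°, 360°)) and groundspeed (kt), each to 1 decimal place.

Leg 1: track=237.8°, groundspeed=238.9 kt
Leg 2: track=62.7°, groundspeed=217.4 kt
Leg 3: track=124.1°, groundspeed=242.3 kt
Leg 4: track=334.7°, groundspeed=205.6 kt

Leg 1: heading 243.1°; drift -5.3° → track 237.8°, groundspeed 238.9 kt
Leg 2: heading 57.1°; drift +5.6° → track 62.7°, groundspeed 217.4 kt
Leg 3: heading 119.3°; drift +4.8° → track 124.1°, groundspeed 242.3 kt
Leg 4: heading 337.0°; drift -2.3° → track 334.7°, groundspeed 205.6 kt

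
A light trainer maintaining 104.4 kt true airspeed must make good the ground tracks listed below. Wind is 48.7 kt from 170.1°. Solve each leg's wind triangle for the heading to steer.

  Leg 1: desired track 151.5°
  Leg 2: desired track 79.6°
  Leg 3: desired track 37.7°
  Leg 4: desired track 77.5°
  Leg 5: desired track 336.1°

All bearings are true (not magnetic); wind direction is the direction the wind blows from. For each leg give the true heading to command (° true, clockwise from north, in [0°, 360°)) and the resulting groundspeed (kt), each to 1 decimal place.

Leg 1: desired track 151.5°; wind correction +8.6° → command heading 160.1°, groundspeed 57.1 kt
Leg 2: desired track 79.6°; wind correction +27.8° → command heading 107.4°, groundspeed 92.8 kt
Leg 3: desired track 37.7°; wind correction +20.1° → command heading 57.8°, groundspeed 130.8 kt
Leg 4: desired track 77.5°; wind correction +27.8° → command heading 105.3°, groundspeed 94.6 kt
Leg 5: desired track 336.1°; wind correction -6.5° → command heading 329.6°, groundspeed 151.0 kt

Leg 1: heading=160.1°, groundspeed=57.1 kt
Leg 2: heading=107.4°, groundspeed=92.8 kt
Leg 3: heading=57.8°, groundspeed=130.8 kt
Leg 4: heading=105.3°, groundspeed=94.6 kt
Leg 5: heading=329.6°, groundspeed=151.0 kt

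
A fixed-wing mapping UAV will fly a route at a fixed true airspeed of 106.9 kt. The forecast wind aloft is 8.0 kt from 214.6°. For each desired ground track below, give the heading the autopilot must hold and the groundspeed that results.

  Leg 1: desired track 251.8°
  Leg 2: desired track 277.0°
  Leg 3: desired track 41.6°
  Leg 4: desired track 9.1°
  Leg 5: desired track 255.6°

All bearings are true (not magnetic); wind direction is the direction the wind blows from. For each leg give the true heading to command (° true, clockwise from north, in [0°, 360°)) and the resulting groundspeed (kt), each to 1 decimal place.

Leg 1: desired track 251.8°; wind correction -2.6° → command heading 249.2°, groundspeed 100.4 kt
Leg 2: desired track 277.0°; wind correction -3.8° → command heading 273.2°, groundspeed 103.0 kt
Leg 3: desired track 41.6°; wind correction +0.5° → command heading 42.1°, groundspeed 114.8 kt
Leg 4: desired track 9.1°; wind correction -1.8° → command heading 7.3°, groundspeed 114.1 kt
Leg 5: desired track 255.6°; wind correction -2.8° → command heading 252.8°, groundspeed 100.7 kt

Leg 1: heading=249.2°, groundspeed=100.4 kt
Leg 2: heading=273.2°, groundspeed=103.0 kt
Leg 3: heading=42.1°, groundspeed=114.8 kt
Leg 4: heading=7.3°, groundspeed=114.1 kt
Leg 5: heading=252.8°, groundspeed=100.7 kt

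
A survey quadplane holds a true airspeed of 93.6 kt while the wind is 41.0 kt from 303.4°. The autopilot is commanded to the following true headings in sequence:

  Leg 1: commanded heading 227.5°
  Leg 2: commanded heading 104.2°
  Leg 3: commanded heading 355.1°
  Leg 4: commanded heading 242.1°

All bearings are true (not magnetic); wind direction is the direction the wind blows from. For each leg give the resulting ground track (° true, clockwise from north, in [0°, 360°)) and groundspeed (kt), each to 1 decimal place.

Leg 1: track=202.1°, groundspeed=92.6 kt
Leg 2: track=110.0°, groundspeed=133.0 kt
Leg 3: track=20.4°, groundspeed=75.4 kt
Leg 4: track=216.2°, groundspeed=82.2 kt

Leg 1: heading 227.5°; drift -25.4° → track 202.1°, groundspeed 92.6 kt
Leg 2: heading 104.2°; drift +5.8° → track 110.0°, groundspeed 133.0 kt
Leg 3: heading 355.1°; drift +25.3° → track 20.4°, groundspeed 75.4 kt
Leg 4: heading 242.1°; drift -25.9° → track 216.2°, groundspeed 82.2 kt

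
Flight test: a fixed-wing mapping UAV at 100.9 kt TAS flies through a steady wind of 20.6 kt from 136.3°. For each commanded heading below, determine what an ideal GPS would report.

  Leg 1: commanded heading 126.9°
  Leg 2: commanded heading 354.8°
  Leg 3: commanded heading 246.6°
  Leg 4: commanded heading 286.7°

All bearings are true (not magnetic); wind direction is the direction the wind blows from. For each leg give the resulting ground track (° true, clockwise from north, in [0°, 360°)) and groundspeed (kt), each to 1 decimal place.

Leg 1: track=124.5°, groundspeed=80.6 kt
Leg 2: track=348.5°, groundspeed=117.7 kt
Leg 3: track=256.7°, groundspeed=109.8 kt
Leg 4: track=291.6°, groundspeed=119.2 kt

Leg 1: heading 126.9°; drift -2.4° → track 124.5°, groundspeed 80.6 kt
Leg 2: heading 354.8°; drift -6.3° → track 348.5°, groundspeed 117.7 kt
Leg 3: heading 246.6°; drift +10.1° → track 256.7°, groundspeed 109.8 kt
Leg 4: heading 286.7°; drift +4.9° → track 291.6°, groundspeed 119.2 kt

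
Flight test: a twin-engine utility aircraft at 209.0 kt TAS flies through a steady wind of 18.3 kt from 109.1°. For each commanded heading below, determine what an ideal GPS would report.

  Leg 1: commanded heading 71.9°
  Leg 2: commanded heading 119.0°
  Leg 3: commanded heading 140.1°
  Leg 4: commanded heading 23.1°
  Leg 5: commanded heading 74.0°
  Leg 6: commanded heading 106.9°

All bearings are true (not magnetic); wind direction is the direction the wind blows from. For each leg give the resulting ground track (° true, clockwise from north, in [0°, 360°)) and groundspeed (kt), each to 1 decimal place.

Leg 1: track=68.6°, groundspeed=194.7 kt
Leg 2: track=119.9°, groundspeed=191.0 kt
Leg 3: track=142.9°, groundspeed=193.5 kt
Leg 4: track=18.1°, groundspeed=208.5 kt
Leg 5: track=70.9°, groundspeed=194.3 kt
Leg 6: track=106.7°, groundspeed=190.7 kt

Leg 1: heading 71.9°; drift -3.3° → track 68.6°, groundspeed 194.7 kt
Leg 2: heading 119.0°; drift +0.9° → track 119.9°, groundspeed 191.0 kt
Leg 3: heading 140.1°; drift +2.8° → track 142.9°, groundspeed 193.5 kt
Leg 4: heading 23.1°; drift -5.0° → track 18.1°, groundspeed 208.5 kt
Leg 5: heading 74.0°; drift -3.1° → track 70.9°, groundspeed 194.3 kt
Leg 6: heading 106.9°; drift -0.2° → track 106.7°, groundspeed 190.7 kt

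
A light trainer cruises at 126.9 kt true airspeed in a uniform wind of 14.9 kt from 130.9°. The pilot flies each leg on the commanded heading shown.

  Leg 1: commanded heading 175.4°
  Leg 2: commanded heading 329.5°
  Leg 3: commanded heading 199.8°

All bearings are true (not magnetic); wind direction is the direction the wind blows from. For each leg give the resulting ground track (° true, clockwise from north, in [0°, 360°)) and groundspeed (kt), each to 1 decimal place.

Leg 1: track=180.5°, groundspeed=116.7 kt
Leg 2: track=327.6°, groundspeed=141.1 kt
Leg 3: track=206.3°, groundspeed=122.3 kt

Leg 1: heading 175.4°; drift +5.1° → track 180.5°, groundspeed 116.7 kt
Leg 2: heading 329.5°; drift -1.9° → track 327.6°, groundspeed 141.1 kt
Leg 3: heading 199.8°; drift +6.5° → track 206.3°, groundspeed 122.3 kt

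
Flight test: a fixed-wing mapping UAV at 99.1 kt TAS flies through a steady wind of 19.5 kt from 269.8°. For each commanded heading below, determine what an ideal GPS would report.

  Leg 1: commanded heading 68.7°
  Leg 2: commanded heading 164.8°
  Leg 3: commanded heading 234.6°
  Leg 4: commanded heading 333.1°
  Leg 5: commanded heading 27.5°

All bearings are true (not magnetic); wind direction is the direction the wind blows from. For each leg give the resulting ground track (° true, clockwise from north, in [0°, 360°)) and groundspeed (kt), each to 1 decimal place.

Leg 1: heading 68.7°; drift +3.4° → track 72.1°, groundspeed 117.5 kt
Leg 2: heading 164.8°; drift -10.3° → track 154.5°, groundspeed 105.8 kt
Leg 3: heading 234.6°; drift -7.7° → track 226.9°, groundspeed 83.9 kt
Leg 4: heading 333.1°; drift +10.9° → track 344.0°, groundspeed 92.0 kt
Leg 5: heading 27.5°; drift +9.1° → track 36.6°, groundspeed 109.5 kt

Leg 1: track=72.1°, groundspeed=117.5 kt
Leg 2: track=154.5°, groundspeed=105.8 kt
Leg 3: track=226.9°, groundspeed=83.9 kt
Leg 4: track=344.0°, groundspeed=92.0 kt
Leg 5: track=36.6°, groundspeed=109.5 kt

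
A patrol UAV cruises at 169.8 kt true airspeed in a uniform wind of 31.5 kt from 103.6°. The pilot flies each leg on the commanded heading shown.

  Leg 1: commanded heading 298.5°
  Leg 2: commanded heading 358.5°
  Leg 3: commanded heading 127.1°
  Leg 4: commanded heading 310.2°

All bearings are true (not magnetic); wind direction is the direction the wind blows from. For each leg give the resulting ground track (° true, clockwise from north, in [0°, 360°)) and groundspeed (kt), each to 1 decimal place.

Leg 1: heading 298.5°; drift -2.3° → track 296.2°, groundspeed 200.4 kt
Leg 2: heading 358.5°; drift -9.7° → track 348.8°, groundspeed 180.6 kt
Leg 3: heading 127.1°; drift +5.1° → track 132.2°, groundspeed 141.5 kt
Leg 4: heading 310.2°; drift -4.1° → track 306.1°, groundspeed 198.5 kt

Leg 1: track=296.2°, groundspeed=200.4 kt
Leg 2: track=348.8°, groundspeed=180.6 kt
Leg 3: track=132.2°, groundspeed=141.5 kt
Leg 4: track=306.1°, groundspeed=198.5 kt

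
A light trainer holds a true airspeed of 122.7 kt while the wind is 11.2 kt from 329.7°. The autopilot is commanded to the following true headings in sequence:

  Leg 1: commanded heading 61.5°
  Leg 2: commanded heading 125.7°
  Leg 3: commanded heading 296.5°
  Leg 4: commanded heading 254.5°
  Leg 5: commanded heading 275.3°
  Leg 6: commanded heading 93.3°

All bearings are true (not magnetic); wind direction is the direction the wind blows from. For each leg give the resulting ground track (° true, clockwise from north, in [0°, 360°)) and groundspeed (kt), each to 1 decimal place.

Leg 1: track=66.7°, groundspeed=123.6 kt
Leg 2: track=127.7°, groundspeed=133.0 kt
Leg 3: track=293.4°, groundspeed=113.5 kt
Leg 4: track=249.3°, groundspeed=120.3 kt
Leg 5: track=270.8°, groundspeed=116.5 kt
Leg 6: track=97.4°, groundspeed=129.2 kt

Leg 1: heading 61.5°; drift +5.2° → track 66.7°, groundspeed 123.6 kt
Leg 2: heading 125.7°; drift +2.0° → track 127.7°, groundspeed 133.0 kt
Leg 3: heading 296.5°; drift -3.1° → track 293.4°, groundspeed 113.5 kt
Leg 4: heading 254.5°; drift -5.2° → track 249.3°, groundspeed 120.3 kt
Leg 5: heading 275.3°; drift -4.5° → track 270.8°, groundspeed 116.5 kt
Leg 6: heading 93.3°; drift +4.1° → track 97.4°, groundspeed 129.2 kt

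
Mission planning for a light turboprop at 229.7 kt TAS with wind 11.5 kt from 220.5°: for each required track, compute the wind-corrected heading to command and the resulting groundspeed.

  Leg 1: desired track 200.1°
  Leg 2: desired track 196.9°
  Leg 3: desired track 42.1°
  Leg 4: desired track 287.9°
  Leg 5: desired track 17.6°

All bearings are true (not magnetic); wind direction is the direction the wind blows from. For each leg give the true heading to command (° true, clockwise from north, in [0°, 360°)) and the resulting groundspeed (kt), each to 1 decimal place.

Leg 1: heading=201.1°, groundspeed=218.9 kt
Leg 2: heading=198.0°, groundspeed=219.1 kt
Leg 3: heading=42.2°, groundspeed=241.2 kt
Leg 4: heading=285.3°, groundspeed=225.0 kt
Leg 5: heading=16.5°, groundspeed=240.3 kt

Leg 1: desired track 200.1°; wind correction +1.0° → command heading 201.1°, groundspeed 218.9 kt
Leg 2: desired track 196.9°; wind correction +1.1° → command heading 198.0°, groundspeed 219.1 kt
Leg 3: desired track 42.1°; wind correction +0.1° → command heading 42.2°, groundspeed 241.2 kt
Leg 4: desired track 287.9°; wind correction -2.6° → command heading 285.3°, groundspeed 225.0 kt
Leg 5: desired track 17.6°; wind correction -1.1° → command heading 16.5°, groundspeed 240.3 kt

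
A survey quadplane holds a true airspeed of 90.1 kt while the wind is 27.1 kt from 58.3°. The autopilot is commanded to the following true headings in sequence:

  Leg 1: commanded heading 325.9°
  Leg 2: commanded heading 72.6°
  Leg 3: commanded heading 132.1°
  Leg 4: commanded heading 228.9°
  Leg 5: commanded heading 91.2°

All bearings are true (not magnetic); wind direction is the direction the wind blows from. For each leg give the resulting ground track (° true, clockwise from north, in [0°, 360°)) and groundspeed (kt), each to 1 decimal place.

Leg 1: track=309.4°, groundspeed=95.2 kt
Leg 2: track=78.6°, groundspeed=64.2 kt
Leg 3: track=149.6°, groundspeed=86.5 kt
Leg 4: track=231.1°, groundspeed=116.9 kt
Leg 5: track=103.5°, groundspeed=68.9 kt

Leg 1: heading 325.9°; drift -16.5° → track 309.4°, groundspeed 95.2 kt
Leg 2: heading 72.6°; drift +6.0° → track 78.6°, groundspeed 64.2 kt
Leg 3: heading 132.1°; drift +17.5° → track 149.6°, groundspeed 86.5 kt
Leg 4: heading 228.9°; drift +2.2° → track 231.1°, groundspeed 116.9 kt
Leg 5: heading 91.2°; drift +12.3° → track 103.5°, groundspeed 68.9 kt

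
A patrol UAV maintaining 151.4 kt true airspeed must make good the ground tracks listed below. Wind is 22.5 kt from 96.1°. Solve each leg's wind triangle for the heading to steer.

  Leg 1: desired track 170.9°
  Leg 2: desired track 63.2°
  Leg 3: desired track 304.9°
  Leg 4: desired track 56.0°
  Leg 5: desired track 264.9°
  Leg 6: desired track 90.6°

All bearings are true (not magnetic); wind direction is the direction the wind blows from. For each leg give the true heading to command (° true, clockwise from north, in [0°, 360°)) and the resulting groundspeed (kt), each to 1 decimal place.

Leg 1: heading=162.7°, groundspeed=143.9 kt
Leg 2: heading=67.8°, groundspeed=132.0 kt
Leg 3: heading=309.0°, groundspeed=170.7 kt
Leg 4: heading=61.5°, groundspeed=133.5 kt
Leg 5: heading=263.2°, groundspeed=173.4 kt
Leg 6: heading=91.4°, groundspeed=129.0 kt

Leg 1: desired track 170.9°; wind correction -8.2° → command heading 162.7°, groundspeed 143.9 kt
Leg 2: desired track 63.2°; wind correction +4.6° → command heading 67.8°, groundspeed 132.0 kt
Leg 3: desired track 304.9°; wind correction +4.1° → command heading 309.0°, groundspeed 170.7 kt
Leg 4: desired track 56.0°; wind correction +5.5° → command heading 61.5°, groundspeed 133.5 kt
Leg 5: desired track 264.9°; wind correction -1.7° → command heading 263.2°, groundspeed 173.4 kt
Leg 6: desired track 90.6°; wind correction +0.8° → command heading 91.4°, groundspeed 129.0 kt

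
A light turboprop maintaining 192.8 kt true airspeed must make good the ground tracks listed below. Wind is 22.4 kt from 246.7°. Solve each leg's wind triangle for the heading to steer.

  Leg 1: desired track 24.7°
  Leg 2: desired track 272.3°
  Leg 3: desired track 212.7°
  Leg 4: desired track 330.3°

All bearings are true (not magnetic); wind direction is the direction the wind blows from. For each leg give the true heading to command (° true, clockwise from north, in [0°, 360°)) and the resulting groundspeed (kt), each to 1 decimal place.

Leg 1: desired track 24.7°; wind correction -4.5° → command heading 20.2°, groundspeed 208.9 kt
Leg 2: desired track 272.3°; wind correction -2.9° → command heading 269.4°, groundspeed 172.4 kt
Leg 3: desired track 212.7°; wind correction +3.7° → command heading 216.4°, groundspeed 173.8 kt
Leg 4: desired track 330.3°; wind correction -6.6° → command heading 323.7°, groundspeed 189.0 kt

Leg 1: heading=20.2°, groundspeed=208.9 kt
Leg 2: heading=269.4°, groundspeed=172.4 kt
Leg 3: heading=216.4°, groundspeed=173.8 kt
Leg 4: heading=323.7°, groundspeed=189.0 kt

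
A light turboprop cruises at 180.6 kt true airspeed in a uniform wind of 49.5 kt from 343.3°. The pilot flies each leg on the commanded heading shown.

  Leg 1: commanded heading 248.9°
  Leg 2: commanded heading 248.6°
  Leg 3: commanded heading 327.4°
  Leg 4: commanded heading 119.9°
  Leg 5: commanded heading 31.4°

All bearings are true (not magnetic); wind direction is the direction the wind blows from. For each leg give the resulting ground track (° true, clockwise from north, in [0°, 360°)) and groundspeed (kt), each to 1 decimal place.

Leg 1: heading 248.9°; drift -15.0° → track 233.9°, groundspeed 190.9 kt
Leg 2: heading 248.6°; drift -15.0° → track 233.6°, groundspeed 191.1 kt
Leg 3: heading 327.4°; drift -5.8° → track 321.6°, groundspeed 133.7 kt
Leg 4: heading 119.9°; drift +8.9° → track 128.8°, groundspeed 219.2 kt
Leg 5: heading 31.4°; drift +14.0° → track 45.4°, groundspeed 152.1 kt

Leg 1: track=233.9°, groundspeed=190.9 kt
Leg 2: track=233.6°, groundspeed=191.1 kt
Leg 3: track=321.6°, groundspeed=133.7 kt
Leg 4: track=128.8°, groundspeed=219.2 kt
Leg 5: track=45.4°, groundspeed=152.1 kt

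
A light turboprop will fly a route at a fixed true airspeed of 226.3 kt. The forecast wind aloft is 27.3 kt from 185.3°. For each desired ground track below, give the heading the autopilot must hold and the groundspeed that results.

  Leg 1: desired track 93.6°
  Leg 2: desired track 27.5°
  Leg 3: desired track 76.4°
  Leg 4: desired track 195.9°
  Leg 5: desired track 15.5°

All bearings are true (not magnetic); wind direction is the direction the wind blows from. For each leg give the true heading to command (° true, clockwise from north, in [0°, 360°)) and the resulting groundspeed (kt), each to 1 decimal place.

Leg 1: heading=100.5°, groundspeed=225.5 kt
Leg 2: heading=30.1°, groundspeed=251.3 kt
Leg 3: heading=83.0°, groundspeed=233.7 kt
Leg 4: heading=194.6°, groundspeed=199.4 kt
Leg 5: heading=16.7°, groundspeed=253.1 kt

Leg 1: desired track 93.6°; wind correction +6.9° → command heading 100.5°, groundspeed 225.5 kt
Leg 2: desired track 27.5°; wind correction +2.6° → command heading 30.1°, groundspeed 251.3 kt
Leg 3: desired track 76.4°; wind correction +6.6° → command heading 83.0°, groundspeed 233.7 kt
Leg 4: desired track 195.9°; wind correction -1.3° → command heading 194.6°, groundspeed 199.4 kt
Leg 5: desired track 15.5°; wind correction +1.2° → command heading 16.7°, groundspeed 253.1 kt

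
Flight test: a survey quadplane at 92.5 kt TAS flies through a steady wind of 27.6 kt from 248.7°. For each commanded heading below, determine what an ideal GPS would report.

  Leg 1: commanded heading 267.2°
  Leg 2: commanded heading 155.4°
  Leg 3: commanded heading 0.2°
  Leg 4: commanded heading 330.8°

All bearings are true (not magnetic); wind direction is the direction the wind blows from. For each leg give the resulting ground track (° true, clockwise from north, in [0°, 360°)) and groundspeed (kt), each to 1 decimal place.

Leg 1: track=274.7°, groundspeed=66.9 kt
Leg 2: track=139.1°, groundspeed=98.0 kt
Leg 3: track=14.2°, groundspeed=105.8 kt
Leg 4: track=347.9°, groundspeed=92.8 kt

Leg 1: heading 267.2°; drift +7.5° → track 274.7°, groundspeed 66.9 kt
Leg 2: heading 155.4°; drift -16.3° → track 139.1°, groundspeed 98.0 kt
Leg 3: heading 0.2°; drift +14.0° → track 14.2°, groundspeed 105.8 kt
Leg 4: heading 330.8°; drift +17.1° → track 347.9°, groundspeed 92.8 kt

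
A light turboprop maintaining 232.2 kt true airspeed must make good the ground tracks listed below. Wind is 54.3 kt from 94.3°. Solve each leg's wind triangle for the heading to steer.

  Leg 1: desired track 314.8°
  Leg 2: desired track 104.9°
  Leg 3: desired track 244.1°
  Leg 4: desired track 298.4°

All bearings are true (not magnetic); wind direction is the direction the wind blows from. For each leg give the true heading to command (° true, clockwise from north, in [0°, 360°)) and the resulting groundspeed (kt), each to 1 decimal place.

Leg 1: heading=323.5°, groundspeed=270.8 kt
Leg 2: heading=102.4°, groundspeed=178.6 kt
Leg 3: heading=237.3°, groundspeed=277.5 kt
Leg 4: heading=303.9°, groundspeed=280.7 kt

Leg 1: desired track 314.8°; wind correction +8.7° → command heading 323.5°, groundspeed 270.8 kt
Leg 2: desired track 104.9°; wind correction -2.5° → command heading 102.4°, groundspeed 178.6 kt
Leg 3: desired track 244.1°; wind correction -6.8° → command heading 237.3°, groundspeed 277.5 kt
Leg 4: desired track 298.4°; wind correction +5.5° → command heading 303.9°, groundspeed 280.7 kt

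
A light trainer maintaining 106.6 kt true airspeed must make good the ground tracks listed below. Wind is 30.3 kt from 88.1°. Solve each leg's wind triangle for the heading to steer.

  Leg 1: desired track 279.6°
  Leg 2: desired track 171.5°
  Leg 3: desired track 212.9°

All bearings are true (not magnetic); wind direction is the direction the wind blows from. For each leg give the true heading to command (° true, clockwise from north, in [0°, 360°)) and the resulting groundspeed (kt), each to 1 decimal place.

Leg 1: desired track 279.6°; wind correction +3.2° → command heading 282.8°, groundspeed 136.1 kt
Leg 2: desired track 171.5°; wind correction -16.4° → command heading 155.1°, groundspeed 98.8 kt
Leg 3: desired track 212.9°; wind correction -13.5° → command heading 199.4°, groundspeed 120.9 kt

Leg 1: heading=282.8°, groundspeed=136.1 kt
Leg 2: heading=155.1°, groundspeed=98.8 kt
Leg 3: heading=199.4°, groundspeed=120.9 kt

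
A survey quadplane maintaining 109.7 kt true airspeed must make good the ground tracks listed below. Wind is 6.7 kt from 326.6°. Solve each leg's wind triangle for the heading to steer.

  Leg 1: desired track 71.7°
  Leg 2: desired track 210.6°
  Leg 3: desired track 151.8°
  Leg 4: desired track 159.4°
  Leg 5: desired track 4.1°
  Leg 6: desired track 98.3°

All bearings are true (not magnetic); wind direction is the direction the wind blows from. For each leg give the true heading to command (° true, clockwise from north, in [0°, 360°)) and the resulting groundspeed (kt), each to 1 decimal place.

Leg 1: desired track 71.7°; wind correction -3.4° → command heading 68.3°, groundspeed 111.3 kt
Leg 2: desired track 210.6°; wind correction +3.1° → command heading 213.7°, groundspeed 112.5 kt
Leg 3: desired track 151.8°; wind correction +0.3° → command heading 152.1°, groundspeed 116.4 kt
Leg 4: desired track 159.4°; wind correction +0.8° → command heading 160.2°, groundspeed 116.2 kt
Leg 5: desired track 4.1°; wind correction -2.1° → command heading 2.0°, groundspeed 104.3 kt
Leg 6: desired track 98.3°; wind correction -2.6° → command heading 95.7°, groundspeed 114.0 kt

Leg 1: heading=68.3°, groundspeed=111.3 kt
Leg 2: heading=213.7°, groundspeed=112.5 kt
Leg 3: heading=152.1°, groundspeed=116.4 kt
Leg 4: heading=160.2°, groundspeed=116.2 kt
Leg 5: heading=2.0°, groundspeed=104.3 kt
Leg 6: heading=95.7°, groundspeed=114.0 kt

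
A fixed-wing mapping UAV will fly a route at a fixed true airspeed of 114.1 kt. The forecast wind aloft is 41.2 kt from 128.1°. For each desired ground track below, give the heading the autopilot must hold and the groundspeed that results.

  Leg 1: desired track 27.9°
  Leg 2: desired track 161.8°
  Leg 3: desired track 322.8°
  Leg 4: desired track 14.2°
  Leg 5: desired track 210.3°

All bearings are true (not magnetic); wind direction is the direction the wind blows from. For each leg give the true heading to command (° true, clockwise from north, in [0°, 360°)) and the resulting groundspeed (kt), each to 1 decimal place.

Leg 1: desired track 27.9°; wind correction +20.8° → command heading 48.7°, groundspeed 113.9 kt
Leg 2: desired track 161.8°; wind correction -11.6° → command heading 150.2°, groundspeed 77.5 kt
Leg 3: desired track 322.8°; wind correction +5.3° → command heading 328.1°, groundspeed 153.5 kt
Leg 4: desired track 14.2°; wind correction +19.3° → command heading 33.5°, groundspeed 124.4 kt
Leg 5: desired track 210.3°; wind correction -21.0° → command heading 189.3°, groundspeed 101.0 kt

Leg 1: heading=48.7°, groundspeed=113.9 kt
Leg 2: heading=150.2°, groundspeed=77.5 kt
Leg 3: heading=328.1°, groundspeed=153.5 kt
Leg 4: heading=33.5°, groundspeed=124.4 kt
Leg 5: heading=189.3°, groundspeed=101.0 kt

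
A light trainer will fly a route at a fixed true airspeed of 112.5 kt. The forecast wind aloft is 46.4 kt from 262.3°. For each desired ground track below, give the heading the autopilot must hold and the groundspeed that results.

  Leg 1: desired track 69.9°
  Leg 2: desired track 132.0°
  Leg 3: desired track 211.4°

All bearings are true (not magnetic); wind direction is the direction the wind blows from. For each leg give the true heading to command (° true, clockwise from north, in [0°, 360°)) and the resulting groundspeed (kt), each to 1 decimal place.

Leg 1: desired track 69.9°; wind correction -5.1° → command heading 64.8°, groundspeed 157.4 kt
Leg 2: desired track 132.0°; wind correction +18.3° → command heading 150.3°, groundspeed 136.8 kt
Leg 3: desired track 211.4°; wind correction +18.7° → command heading 230.1°, groundspeed 77.3 kt

Leg 1: heading=64.8°, groundspeed=157.4 kt
Leg 2: heading=150.3°, groundspeed=136.8 kt
Leg 3: heading=230.1°, groundspeed=77.3 kt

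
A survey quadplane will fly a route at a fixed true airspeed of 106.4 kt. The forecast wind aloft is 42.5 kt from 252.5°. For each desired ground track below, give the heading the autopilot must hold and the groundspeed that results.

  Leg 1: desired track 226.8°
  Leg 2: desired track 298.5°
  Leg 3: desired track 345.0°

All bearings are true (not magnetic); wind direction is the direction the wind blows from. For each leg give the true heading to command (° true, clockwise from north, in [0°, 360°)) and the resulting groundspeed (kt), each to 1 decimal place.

Leg 1: heading=236.8°, groundspeed=66.5 kt
Leg 2: heading=281.8°, groundspeed=72.4 kt
Leg 3: heading=321.5°, groundspeed=99.4 kt

Leg 1: desired track 226.8°; wind correction +10.0° → command heading 236.8°, groundspeed 66.5 kt
Leg 2: desired track 298.5°; wind correction -16.7° → command heading 281.8°, groundspeed 72.4 kt
Leg 3: desired track 345.0°; wind correction -23.5° → command heading 321.5°, groundspeed 99.4 kt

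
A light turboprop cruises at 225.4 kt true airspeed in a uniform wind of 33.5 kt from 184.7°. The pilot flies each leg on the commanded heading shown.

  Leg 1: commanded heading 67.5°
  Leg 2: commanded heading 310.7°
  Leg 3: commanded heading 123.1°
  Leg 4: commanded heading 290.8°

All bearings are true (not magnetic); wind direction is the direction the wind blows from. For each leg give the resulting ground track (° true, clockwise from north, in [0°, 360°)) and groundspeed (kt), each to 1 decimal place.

Leg 1: track=60.4°, groundspeed=242.5 kt
Leg 2: track=317.0°, groundspeed=246.6 kt
Leg 3: track=115.1°, groundspeed=211.5 kt
Leg 4: track=298.6°, groundspeed=236.9 kt

Leg 1: heading 67.5°; drift -7.1° → track 60.4°, groundspeed 242.5 kt
Leg 2: heading 310.7°; drift +6.3° → track 317.0°, groundspeed 246.6 kt
Leg 3: heading 123.1°; drift -8.0° → track 115.1°, groundspeed 211.5 kt
Leg 4: heading 290.8°; drift +7.8° → track 298.6°, groundspeed 236.9 kt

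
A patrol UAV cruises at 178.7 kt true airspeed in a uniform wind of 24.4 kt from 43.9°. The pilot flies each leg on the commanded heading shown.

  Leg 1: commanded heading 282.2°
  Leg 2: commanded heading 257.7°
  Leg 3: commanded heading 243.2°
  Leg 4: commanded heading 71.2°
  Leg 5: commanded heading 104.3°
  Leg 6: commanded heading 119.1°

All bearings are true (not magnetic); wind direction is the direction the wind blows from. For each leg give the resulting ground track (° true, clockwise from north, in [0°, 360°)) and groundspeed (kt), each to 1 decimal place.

Leg 1: heading 282.2°; drift -6.2° → track 276.0°, groundspeed 192.6 kt
Leg 2: heading 257.7°; drift -3.9° → track 253.8°, groundspeed 199.4 kt
Leg 3: heading 243.2°; drift -2.3° → track 240.9°, groundspeed 201.9 kt
Leg 4: heading 71.2°; drift +4.1° → track 75.3°, groundspeed 157.4 kt
Leg 5: heading 104.3°; drift +7.3° → track 111.6°, groundspeed 168.0 kt
Leg 6: heading 119.1°; drift +7.8° → track 126.9°, groundspeed 174.1 kt

Leg 1: track=276.0°, groundspeed=192.6 kt
Leg 2: track=253.8°, groundspeed=199.4 kt
Leg 3: track=240.9°, groundspeed=201.9 kt
Leg 4: track=75.3°, groundspeed=157.4 kt
Leg 5: track=111.6°, groundspeed=168.0 kt
Leg 6: track=126.9°, groundspeed=174.1 kt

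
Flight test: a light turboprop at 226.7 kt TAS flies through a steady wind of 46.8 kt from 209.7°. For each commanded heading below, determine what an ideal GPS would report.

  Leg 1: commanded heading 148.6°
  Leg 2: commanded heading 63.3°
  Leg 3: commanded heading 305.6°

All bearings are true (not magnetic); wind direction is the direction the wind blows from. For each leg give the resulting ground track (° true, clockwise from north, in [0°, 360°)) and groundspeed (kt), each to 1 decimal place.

Leg 1: heading 148.6°; drift -11.4° → track 137.2°, groundspeed 208.2 kt
Leg 2: heading 63.3°; drift -5.6° → track 57.7°, groundspeed 266.9 kt
Leg 3: heading 305.6°; drift +11.4° → track 317.0°, groundspeed 236.1 kt

Leg 1: track=137.2°, groundspeed=208.2 kt
Leg 2: track=57.7°, groundspeed=266.9 kt
Leg 3: track=317.0°, groundspeed=236.1 kt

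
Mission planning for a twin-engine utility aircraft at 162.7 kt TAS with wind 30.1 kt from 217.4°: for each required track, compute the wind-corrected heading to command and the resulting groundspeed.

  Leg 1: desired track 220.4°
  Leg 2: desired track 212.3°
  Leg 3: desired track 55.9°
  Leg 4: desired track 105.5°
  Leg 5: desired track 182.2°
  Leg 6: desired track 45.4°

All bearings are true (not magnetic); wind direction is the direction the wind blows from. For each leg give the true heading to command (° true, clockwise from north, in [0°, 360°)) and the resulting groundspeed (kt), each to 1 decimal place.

Leg 1: heading=219.8°, groundspeed=132.6 kt
Leg 2: heading=213.2°, groundspeed=132.7 kt
Leg 3: heading=59.3°, groundspeed=191.0 kt
Leg 4: heading=115.4°, groundspeed=171.5 kt
Leg 5: heading=188.3°, groundspeed=137.2 kt
Leg 6: heading=46.9°, groundspeed=192.5 kt

Leg 1: desired track 220.4°; wind correction -0.6° → command heading 219.8°, groundspeed 132.6 kt
Leg 2: desired track 212.3°; wind correction +0.9° → command heading 213.2°, groundspeed 132.7 kt
Leg 3: desired track 55.9°; wind correction +3.4° → command heading 59.3°, groundspeed 191.0 kt
Leg 4: desired track 105.5°; wind correction +9.9° → command heading 115.4°, groundspeed 171.5 kt
Leg 5: desired track 182.2°; wind correction +6.1° → command heading 188.3°, groundspeed 137.2 kt
Leg 6: desired track 45.4°; wind correction +1.5° → command heading 46.9°, groundspeed 192.5 kt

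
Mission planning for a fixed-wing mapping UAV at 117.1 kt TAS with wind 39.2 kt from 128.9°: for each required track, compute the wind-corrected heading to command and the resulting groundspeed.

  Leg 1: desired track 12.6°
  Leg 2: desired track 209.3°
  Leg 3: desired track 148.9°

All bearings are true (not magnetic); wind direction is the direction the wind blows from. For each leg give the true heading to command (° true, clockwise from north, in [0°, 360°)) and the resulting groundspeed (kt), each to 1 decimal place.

Leg 1: heading=30.1°, groundspeed=129.1 kt
Leg 2: heading=190.0°, groundspeed=104.0 kt
Leg 3: heading=142.3°, groundspeed=79.5 kt

Leg 1: desired track 12.6°; wind correction +17.5° → command heading 30.1°, groundspeed 129.1 kt
Leg 2: desired track 209.3°; wind correction -19.3° → command heading 190.0°, groundspeed 104.0 kt
Leg 3: desired track 148.9°; wind correction -6.6° → command heading 142.3°, groundspeed 79.5 kt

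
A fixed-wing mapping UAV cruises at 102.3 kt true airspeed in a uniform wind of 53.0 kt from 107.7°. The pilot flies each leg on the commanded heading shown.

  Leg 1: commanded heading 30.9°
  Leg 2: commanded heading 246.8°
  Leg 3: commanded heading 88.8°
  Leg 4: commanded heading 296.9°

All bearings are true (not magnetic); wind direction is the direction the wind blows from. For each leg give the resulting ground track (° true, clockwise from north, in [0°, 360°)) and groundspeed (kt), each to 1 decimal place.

Leg 1: heading 30.9°; drift -29.8° → track 1.1°, groundspeed 103.9 kt
Leg 2: heading 246.8°; drift +13.7° → track 260.5°, groundspeed 146.5 kt
Leg 3: heading 88.8°; drift -18.2° → track 70.6°, groundspeed 54.9 kt
Leg 4: heading 296.9°; drift -3.1° → track 293.8°, groundspeed 154.9 kt

Leg 1: track=1.1°, groundspeed=103.9 kt
Leg 2: track=260.5°, groundspeed=146.5 kt
Leg 3: track=70.6°, groundspeed=54.9 kt
Leg 4: track=293.8°, groundspeed=154.9 kt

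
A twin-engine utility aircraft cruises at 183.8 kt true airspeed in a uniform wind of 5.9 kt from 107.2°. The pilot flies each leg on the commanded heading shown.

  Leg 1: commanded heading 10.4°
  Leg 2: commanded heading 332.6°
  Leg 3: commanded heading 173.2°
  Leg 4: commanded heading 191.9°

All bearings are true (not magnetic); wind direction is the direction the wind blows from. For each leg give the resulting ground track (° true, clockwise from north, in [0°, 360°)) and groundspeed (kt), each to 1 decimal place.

Leg 1: heading 10.4°; drift -1.8° → track 8.6°, groundspeed 184.6 kt
Leg 2: heading 332.6°; drift -1.3° → track 331.3°, groundspeed 188.0 kt
Leg 3: heading 173.2°; drift +1.7° → track 174.9°, groundspeed 181.5 kt
Leg 4: heading 191.9°; drift +1.8° → track 193.7°, groundspeed 183.3 kt

Leg 1: track=8.6°, groundspeed=184.6 kt
Leg 2: track=331.3°, groundspeed=188.0 kt
Leg 3: track=174.9°, groundspeed=181.5 kt
Leg 4: track=193.7°, groundspeed=183.3 kt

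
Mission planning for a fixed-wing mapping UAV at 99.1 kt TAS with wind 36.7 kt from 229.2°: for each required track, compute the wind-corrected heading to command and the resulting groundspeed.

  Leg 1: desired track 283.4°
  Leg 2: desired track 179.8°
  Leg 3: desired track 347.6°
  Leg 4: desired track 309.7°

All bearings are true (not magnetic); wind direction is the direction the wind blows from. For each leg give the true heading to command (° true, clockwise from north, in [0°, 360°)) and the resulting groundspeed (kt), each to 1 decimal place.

Leg 1: heading=265.9°, groundspeed=73.1 kt
Leg 2: heading=196.1°, groundspeed=71.2 kt
Leg 3: heading=328.6°, groundspeed=111.1 kt
Leg 4: heading=288.3°, groundspeed=86.2 kt

Leg 1: desired track 283.4°; wind correction -17.5° → command heading 265.9°, groundspeed 73.1 kt
Leg 2: desired track 179.8°; wind correction +16.3° → command heading 196.1°, groundspeed 71.2 kt
Leg 3: desired track 347.6°; wind correction -19.0° → command heading 328.6°, groundspeed 111.1 kt
Leg 4: desired track 309.7°; wind correction -21.4° → command heading 288.3°, groundspeed 86.2 kt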